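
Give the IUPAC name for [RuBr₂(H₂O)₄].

tetraaquadibromoruthenium(II)

There is no counter-ion, so the complex is neutral overall.
Ligand charges: 4×aqua (neutral), 2×bromo (-1 each); total -2. So Ru + (-2) = 0, giving Ru = +2.
Ligands are named alphabetically: aqua before bromo.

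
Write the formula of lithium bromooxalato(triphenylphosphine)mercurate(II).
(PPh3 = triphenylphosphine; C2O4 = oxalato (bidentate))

Li[HgBr(C2O4)(PPh3)]

Ligands: 1 triphenylphosphine (PPh3, neutral), 1 bromo (Br, -1), 1 oxalato (C2O4, -2). Ligand charge sum = -3.
With Hg in oxidation state +2, the complex ion is [Hg...]^1−.
Charge balance with lithium (+1) requires 1 complex ion per 1 lithium.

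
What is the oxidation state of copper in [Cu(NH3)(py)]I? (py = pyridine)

1 iodide outside the brackets (-1 each) → the complex ion is 1+.
Ligand charges: 1×py neutral; 1×NH3 neutral; sum 0.
Cu + (0) = 1+ ⇒ Cu is +1.

+1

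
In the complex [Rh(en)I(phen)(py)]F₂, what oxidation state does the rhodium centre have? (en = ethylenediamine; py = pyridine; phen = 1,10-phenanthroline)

+3

2 fluoride outside the brackets (-1 each) → the complex ion is 2+.
Ligand charges: 1×en neutral; 1×I = -1; 1×py neutral; 1×phen neutral; sum -1.
Rh + (-1) = 2+ ⇒ Rh is +3.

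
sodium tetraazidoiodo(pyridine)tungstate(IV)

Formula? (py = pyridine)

Na[WI(N3)4(py)]

Ligands: 1 iodo (I, -1), 4 azido (N3, -1), 1 pyridine (py, neutral). Ligand charge sum = -5.
With W in oxidation state +4, the complex ion is [W...]^1−.
Charge balance with sodium (+1) requires 1 complex ion per 1 sodium.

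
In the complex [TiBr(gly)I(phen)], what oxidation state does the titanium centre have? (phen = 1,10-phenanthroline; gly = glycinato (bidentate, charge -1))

+3

No counter-ion: the bracketed complex is neutral.
Ligand charges: 1×phen neutral; 1×I = -1; 1×Br = -1; 1×gly = -1; sum -3.
Ti + (-3) = 0 ⇒ Ti is +3.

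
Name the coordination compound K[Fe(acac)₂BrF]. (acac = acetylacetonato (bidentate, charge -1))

The 1 potassium counter-ion carries a total charge of +1, so each complex ion is 1−.
Ligand charges: 2×acetylacetonato (-1 each), 1×fluoro (-1 each), 1×bromo (-1 each); total -4. So Fe + (-4) = 1−, giving Fe = +3.
Ligands are named alphabetically: acetylacetonato before bromo before fluoro.
The complex ion is anionic, so iron takes the -ate form ferrate(III).

potassium bis(acetylacetonato)bromofluoroferrate(III)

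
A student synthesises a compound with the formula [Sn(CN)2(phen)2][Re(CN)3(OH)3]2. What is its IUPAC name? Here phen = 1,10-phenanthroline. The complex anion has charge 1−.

dicyanobis(1,10-phenanthroline)tin(IV) tricyanotrihydroxorhenate(V)

The complex anion is given as 1−; its ligand charges sum to -6, so Re = +5.
With 2 anions per cation, the cation must be 2×1 = 2+.
Cation: ligand charges sum to -2; for the ion to be 2+, Sn = +4.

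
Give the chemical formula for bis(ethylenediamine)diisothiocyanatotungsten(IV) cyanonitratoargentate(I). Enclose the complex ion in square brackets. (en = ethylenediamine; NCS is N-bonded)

Cation [W…]: ligand charges -2, W(IV) ⇒ ion charge 2+.
Anion [Ag…]: ligand charges -2, Ag(I) ⇒ ion charge 1−.
One 2+ cation requires 2 of the 1− anion.

[W(en)2(NCS)2][Ag(CN)(NO3)]2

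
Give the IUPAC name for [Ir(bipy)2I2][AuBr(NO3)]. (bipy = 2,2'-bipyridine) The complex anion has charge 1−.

bis(2,2'-bipyridine)diiodoiridium(III) bromonitratoaurate(I)

The complex anion is given as 1−; its ligand charges sum to -2, so Au = +1.
A 1:1 salt means the cation carries the equal and opposite charge, 1+.
Cation: ligand charges sum to -2; for the ion to be 1+, Ir = +3.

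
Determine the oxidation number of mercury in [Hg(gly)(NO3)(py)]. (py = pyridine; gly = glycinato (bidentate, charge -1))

+2

No counter-ion: the bracketed complex is neutral.
Ligand charges: 1×py neutral; 1×gly = -1; 1×NO3 = -1; sum -2.
Hg + (-2) = 0 ⇒ Hg is +2.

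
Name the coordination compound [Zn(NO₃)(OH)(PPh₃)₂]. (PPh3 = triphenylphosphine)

hydroxonitratobis(triphenylphosphine)zinc(II)

There is no counter-ion, so the complex is neutral overall.
Ligand charges: 1×hydroxo (-1 each), 1×nitrato (-1 each), 2×triphenylphosphine (neutral); total -2. So Zn + (-2) = 0, giving Zn = +2.
Ligands are named alphabetically: hydroxo before nitrato before triphenylphosphine.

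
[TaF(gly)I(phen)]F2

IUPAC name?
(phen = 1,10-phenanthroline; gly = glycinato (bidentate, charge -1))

fluoro(glycinato)iodo(1,10-phenanthroline)tantalum(V) fluoride

The 2 fluoride counter-ions carry a total charge of -2, so each complex ion is 2+.
Ligand charges: 1×1,10-phenanthroline (neutral), 1×iodo (-1 each), 1×fluoro (-1 each), 1×glycinato (-1 each); total -3. So Ta + (-3) = 2+, giving Ta = +5.
Ligands are named alphabetically: fluoro before glycinato before iodo before phenanthroline.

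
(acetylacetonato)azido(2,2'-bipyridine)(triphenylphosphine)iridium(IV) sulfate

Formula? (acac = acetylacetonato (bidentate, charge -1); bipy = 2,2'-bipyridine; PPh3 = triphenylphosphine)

Ligands: 1 acetylacetonato (acac, -1), 1 2,2'-bipyridine (bipy, neutral), 1 triphenylphosphine (PPh3, neutral), 1 azido (N3, -1). Ligand charge sum = -2.
With Ir in oxidation state +4, the complex ion is [Ir...]^2+.
Charge balance with sulfate (-2) requires 1 complex ion per 1 sulfate.

[Ir(acac)(bipy)(N3)(PPh3)]SO4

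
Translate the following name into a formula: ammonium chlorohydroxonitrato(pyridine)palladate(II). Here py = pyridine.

NH4[PdCl(NO3)(OH)(py)]

Ligands: 1 hydroxo (OH, -1), 1 pyridine (py, neutral), 1 nitrato (NO3, -1), 1 chloro (Cl, -1). Ligand charge sum = -3.
With Pd in oxidation state +2, the complex ion is [Pd...]^1−.
Charge balance with ammonium (+1) requires 1 complex ion per 1 ammonium.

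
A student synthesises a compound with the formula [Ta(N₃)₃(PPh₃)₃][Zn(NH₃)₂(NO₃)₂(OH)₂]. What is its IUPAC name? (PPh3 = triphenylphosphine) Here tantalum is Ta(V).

Ta is given as +5; the cation's ligand charges sum to -3, so the complex cation is 2+.
A 1:1 salt means the anion carries the equal and opposite charge, 2−.
Anion: ligand charges sum to -4; for the ion to be 2−, Zn = +2.

triazidotris(triphenylphosphine)tantalum(V) diamminedihydroxodinitratozincate(II)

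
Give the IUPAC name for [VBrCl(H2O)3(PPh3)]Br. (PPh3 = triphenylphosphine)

The 1 bromide counter-ion carries a total charge of -1, so each complex ion is 1+.
Ligand charges: 1×bromo (-1 each), 3×aqua (neutral), 1×chloro (-1 each), 1×triphenylphosphine (neutral); total -2. So V + (-2) = 1+, giving V = +3.
Ligands are named alphabetically: aqua before bromo before chloro before triphenylphosphine.

triaquabromochloro(triphenylphosphine)vanadium(III) bromide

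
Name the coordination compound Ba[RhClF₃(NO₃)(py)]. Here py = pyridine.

The 1 barium counter-ion carries a total charge of +2, so each complex ion is 2−.
Ligand charges: 3×fluoro (-1 each), 1×chloro (-1 each), 1×pyridine (neutral), 1×nitrato (-1 each); total -5. So Rh + (-5) = 2−, giving Rh = +3.
The complex ion is anionic, so rhodium takes the -ate form rhodate(III).

barium chlorotrifluoronitrato(pyridine)rhodate(III)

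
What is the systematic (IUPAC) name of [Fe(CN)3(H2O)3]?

triaquatricyanoiron(III)

There is no counter-ion, so the complex is neutral overall.
Ligand charges: 3×cyano (-1 each), 3×aqua (neutral); total -3. So Fe + (-3) = 0, giving Fe = +3.
Ligands are named alphabetically: aqua before cyano.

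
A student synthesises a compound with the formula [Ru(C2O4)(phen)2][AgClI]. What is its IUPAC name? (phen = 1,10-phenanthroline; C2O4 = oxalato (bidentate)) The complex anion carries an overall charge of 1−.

oxalatobis(1,10-phenanthroline)ruthenium(III) chloroiodoargentate(I)

Both ions are complex: the cation is named first with the plain metal name, the anion second with the -ate form; each ion's ligands are alphabetised independently.
The complex anion is given as 1−; its ligand charges sum to -2, so Ag = +1.
A 1:1 salt means the cation carries the equal and opposite charge, 1+.
Cation: ligand charges sum to -2; for the ion to be 1+, Ru = +3.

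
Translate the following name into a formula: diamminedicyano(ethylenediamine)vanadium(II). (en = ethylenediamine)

[V(CN)2(en)(NH3)2]

Ligands: 1 ethylenediamine (en, neutral), 2 ammine (NH3, neutral), 2 cyano (CN, -1). Ligand charge sum = -2.
With V in oxidation state +2, the complex ion is [V...].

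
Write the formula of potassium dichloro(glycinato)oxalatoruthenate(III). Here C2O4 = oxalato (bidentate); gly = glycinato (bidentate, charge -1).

K2[Ru(C2O4)Cl2(gly)]

Ligands: 1 oxalato (C2O4, -2), 2 chloro (Cl, -1), 1 glycinato (gly, -1). Ligand charge sum = -5.
With Ru in oxidation state +3, the complex ion is [Ru...]^2−.
Charge balance with potassium (+1) requires 1 complex ion per 2 potassium.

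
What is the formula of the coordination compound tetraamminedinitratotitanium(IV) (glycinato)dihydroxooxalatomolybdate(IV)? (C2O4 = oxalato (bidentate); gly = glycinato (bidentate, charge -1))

[Ti(NH3)4(NO3)2][Mo(C2O4)(gly)(OH)2]2

Cation [Ti…]: ligand charges -2, Ti(IV) ⇒ ion charge 2+.
Anion [Mo…]: ligand charges -5, Mo(IV) ⇒ ion charge 1−.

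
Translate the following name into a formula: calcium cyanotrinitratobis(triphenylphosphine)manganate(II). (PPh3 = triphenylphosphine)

Ligands: 2 triphenylphosphine (PPh3, neutral), 3 nitrato (NO3, -1), 1 cyano (CN, -1). Ligand charge sum = -4.
Charge balance with calcium (+2) requires 1 complex ion per 1 calcium.

Ca[Mn(CN)(NO3)3(PPh3)2]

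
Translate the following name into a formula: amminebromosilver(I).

Ligands: 1 bromo (Br, -1), 1 ammine (NH3, neutral). Ligand charge sum = -1.
With Ag in oxidation state +1, the complex ion is [Ag...].

[AgBr(NH3)]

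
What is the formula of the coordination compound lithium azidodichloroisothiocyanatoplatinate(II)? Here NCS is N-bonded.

Li2[PtCl2(N3)(NCS)]

Ligands: 1 azido (N3, -1), 1 isothiocyanato (NCS, -1), 2 chloro (Cl, -1). Ligand charge sum = -4.
With Pt in oxidation state +2, the complex ion is [Pt...]^2−.
Charge balance with lithium (+1) requires 1 complex ion per 2 lithium.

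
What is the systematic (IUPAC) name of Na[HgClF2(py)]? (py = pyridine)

sodium chlorodifluoro(pyridine)mercurate(II)

The 1 sodium counter-ion carries a total charge of +1, so each complex ion is 1−.
Ligand charges: 1×chloro (-1 each), 1×pyridine (neutral), 2×fluoro (-1 each); total -3. So Hg + (-3) = 1−, giving Hg = +2.
The complex ion is anionic, so mercury takes the -ate form mercurate(II).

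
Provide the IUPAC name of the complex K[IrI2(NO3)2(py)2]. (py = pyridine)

potassium diiododinitratobis(pyridine)iridate(III)

The 1 potassium counter-ion carries a total charge of +1, so each complex ion is 1−.
Ligand charges: 2×iodo (-1 each), 2×nitrato (-1 each), 2×pyridine (neutral); total -4. So Ir + (-4) = 1−, giving Ir = +3.
Ligands are named alphabetically: iodo before nitrato before pyridine.
The complex ion is anionic, so iridium takes the -ate form iridate(III).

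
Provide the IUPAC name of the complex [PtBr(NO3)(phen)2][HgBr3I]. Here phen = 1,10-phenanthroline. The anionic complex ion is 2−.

bromonitratobis(1,10-phenanthroline)platinum(IV) tribromoiodomercurate(II)

Both ions are complex: the cation is named first with the plain metal name, the anion second with the -ate form; each ion's ligands are alphabetised independently.
The complex anion is given as 2−; its ligand charges sum to -4, so Hg = +2.
A 1:1 salt means the cation carries the equal and opposite charge, 2+.
Cation: ligand charges sum to -2; for the ion to be 2+, Pt = +4.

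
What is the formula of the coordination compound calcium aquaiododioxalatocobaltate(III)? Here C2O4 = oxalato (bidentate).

Ca[Co(C2O4)2(H2O)I]

Ligands: 1 iodo (I, -1), 2 oxalato (C2O4, -2), 1 aqua (H2O, neutral). Ligand charge sum = -5.
With Co in oxidation state +3, the complex ion is [Co...]^2−.
Charge balance with calcium (+2) requires 1 complex ion per 1 calcium.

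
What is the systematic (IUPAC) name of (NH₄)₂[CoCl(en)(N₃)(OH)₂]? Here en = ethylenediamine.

The 2 ammonium counter-ions carry a total charge of +2, so each complex ion is 2−.
Ligand charges: 1×ethylenediamine (neutral), 1×chloro (-1 each), 1×azido (-1 each), 2×hydroxo (-1 each); total -4. So Co + (-4) = 2−, giving Co = +2.
Ligands are named alphabetically: azido before chloro before ethylenediamine before hydroxo.
The complex ion is anionic, so cobalt takes the -ate form cobaltate(II).

ammonium azidochloro(ethylenediamine)dihydroxocobaltate(II)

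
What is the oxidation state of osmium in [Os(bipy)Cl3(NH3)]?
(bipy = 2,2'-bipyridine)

+3

No counter-ion: the bracketed complex is neutral.
Ligand charges: 1×NH3 neutral; 3×Cl = -3; 1×bipy neutral; sum -3.
Os + (-3) = 0 ⇒ Os is +3.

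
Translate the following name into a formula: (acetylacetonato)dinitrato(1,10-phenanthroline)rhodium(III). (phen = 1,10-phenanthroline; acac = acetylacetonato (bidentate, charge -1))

[Rh(acac)(NO3)2(phen)]

Ligands: 1 1,10-phenanthroline (phen, neutral), 1 acetylacetonato (acac, -1), 2 nitrato (NO3, -1). Ligand charge sum = -3.
With Rh in oxidation state +3, the complex ion is [Rh...].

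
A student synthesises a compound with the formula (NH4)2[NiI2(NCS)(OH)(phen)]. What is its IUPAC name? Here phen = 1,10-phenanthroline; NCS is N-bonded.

The 2 ammonium counter-ions carry a total charge of +2, so each complex ion is 2−.
Ligand charges: 1×1,10-phenanthroline (neutral), 1×isothiocyanato (-1 each), 1×hydroxo (-1 each), 2×iodo (-1 each); total -4. So Ni + (-4) = 2−, giving Ni = +2.
Ligands are named alphabetically: hydroxo before iodo before isothiocyanato before phenanthroline.
The complex ion is anionic, so nickel takes the -ate form nickelate(II).

ammonium hydroxodiiodoisothiocyanato(1,10-phenanthroline)nickelate(II)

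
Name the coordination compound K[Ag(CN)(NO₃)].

The 1 potassium counter-ion carries a total charge of +1, so each complex ion is 1−.
Ligand charges: 1×cyano (-1 each), 1×nitrato (-1 each); total -2. So Ag + (-2) = 1−, giving Ag = +1.
Ligands are named alphabetically: cyano before nitrato.
The complex ion is anionic, so silver takes the -ate form argentate(I).

potassium cyanonitratoargentate(I)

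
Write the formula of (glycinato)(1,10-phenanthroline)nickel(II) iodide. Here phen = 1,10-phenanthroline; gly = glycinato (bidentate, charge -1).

[Ni(gly)(phen)]I

Ligands: 1 1,10-phenanthroline (phen, neutral), 1 glycinato (gly, -1). Ligand charge sum = -1.
Charge balance with iodide (-1) requires 1 complex ion per 1 iodide.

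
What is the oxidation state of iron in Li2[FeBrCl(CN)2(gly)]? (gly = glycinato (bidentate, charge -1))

+3

2 lithium outside the brackets (+1 each) → the complex ion is 2−.
Ligand charges: 2×CN = -2; 1×Br = -1; 1×gly = -1; 1×Cl = -1; sum -5.
Fe + (-5) = 2− ⇒ Fe is +3.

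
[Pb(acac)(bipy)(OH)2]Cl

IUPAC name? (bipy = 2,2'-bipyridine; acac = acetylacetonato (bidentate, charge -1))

The 1 chloride counter-ion carries a total charge of -1, so each complex ion is 1+.
Ligand charges: 2×hydroxo (-1 each), 1×2,2'-bipyridine (neutral), 1×acetylacetonato (-1 each); total -3. So Pb + (-3) = 1+, giving Pb = +4.
Ligands are named alphabetically: acetylacetonato before bipyridine before hydroxo.

(acetylacetonato)(2,2'-bipyridine)dihydroxolead(IV) chloride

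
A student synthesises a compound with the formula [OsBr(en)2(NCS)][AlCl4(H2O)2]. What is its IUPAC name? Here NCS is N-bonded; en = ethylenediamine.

Both ions are complex: the cation is named first with the plain metal name, the anion second with the -ate form; each ion's ligands are alphabetised independently.
Aluminium is always +3 in its complexes; the anion's ligand charges sum to -4, so the complex anion is 1−.
A 1:1 salt means the cation carries the equal and opposite charge, 1+.
Cation: ligand charges sum to -2; for the ion to be 1+, Os = +3.

bromobis(ethylenediamine)isothiocyanatoosmium(III) diaquatetrachloroaluminate(III)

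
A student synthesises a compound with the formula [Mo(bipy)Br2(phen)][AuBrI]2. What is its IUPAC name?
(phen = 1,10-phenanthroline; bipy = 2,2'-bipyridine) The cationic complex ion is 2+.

(2,2'-bipyridine)dibromo(1,10-phenanthroline)molybdenum(IV) bromoiodoaurate(I)

Both ions are complex: the cation is named first with the plain metal name, the anion second with the -ate form; each ion's ligands are alphabetised independently.
The complex cation is given as 2+; its ligand charges sum to -2, so Mo = +4.
With 2 anions per cation, each anion must be 2/2 = 1−.
Anion: ligand charges sum to -2; for the ion to be 1−, Au = +1.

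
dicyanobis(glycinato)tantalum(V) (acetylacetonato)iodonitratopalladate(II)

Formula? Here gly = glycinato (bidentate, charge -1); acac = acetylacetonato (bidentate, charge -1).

Cation [Ta…]: ligand charges -4, Ta(V) ⇒ ion charge 1+.
Anion [Pd…]: ligand charges -3, Pd(II) ⇒ ion charge 1−.

[Ta(CN)2(gly)2][Pd(acac)I(NO3)]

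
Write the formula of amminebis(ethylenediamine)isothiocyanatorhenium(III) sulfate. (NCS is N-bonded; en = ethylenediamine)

Ligands: 1 isothiocyanato (NCS, -1), 2 ethylenediamine (en, neutral), 1 ammine (NH3, neutral). Ligand charge sum = -1.
With Re in oxidation state +3, the complex ion is [Re...]^2+.
Charge balance with sulfate (-2) requires 1 complex ion per 1 sulfate.

[Re(en)2(NCS)(NH3)]SO4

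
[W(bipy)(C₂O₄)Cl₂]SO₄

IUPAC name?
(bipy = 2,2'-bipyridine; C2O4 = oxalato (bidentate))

(2,2'-bipyridine)dichlorooxalatotungsten(VI) sulfate

The 1 sulfate counter-ion carries a total charge of -2, so each complex ion is 2+.
Ligand charges: 1×2,2'-bipyridine (neutral), 2×chloro (-1 each), 1×oxalato (-2 each); total -4. So W + (-4) = 2+, giving W = +6.
Ligands are named alphabetically: bipyridine before chloro before oxalato.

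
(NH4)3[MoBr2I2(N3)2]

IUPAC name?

ammonium diazidodibromodiiodomolybdate(III)

The 3 ammonium counter-ions carry a total charge of +3, so each complex ion is 3−.
Ligand charges: 2×bromo (-1 each), 2×iodo (-1 each), 2×azido (-1 each); total -6. So Mo + (-6) = 3−, giving Mo = +3.
Ligands are named alphabetically: azido before bromo before iodo.
The complex ion is anionic, so molybdenum takes the -ate form molybdate(III).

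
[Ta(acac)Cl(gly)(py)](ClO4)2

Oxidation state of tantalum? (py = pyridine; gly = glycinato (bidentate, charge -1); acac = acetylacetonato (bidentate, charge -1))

2 perchlorate outside the brackets (-1 each) → the complex ion is 2+.
Ligand charges: 1×py neutral; 1×gly = -1; 1×Cl = -1; 1×acac = -1; sum -3.
Ta + (-3) = 2+ ⇒ Ta is +5.

+5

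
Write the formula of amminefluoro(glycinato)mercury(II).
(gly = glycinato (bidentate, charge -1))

[HgF(gly)(NH3)]

Ligands: 1 glycinato (gly, -1), 1 ammine (NH3, neutral), 1 fluoro (F, -1). Ligand charge sum = -2.
With Hg in oxidation state +2, the complex ion is [Hg...].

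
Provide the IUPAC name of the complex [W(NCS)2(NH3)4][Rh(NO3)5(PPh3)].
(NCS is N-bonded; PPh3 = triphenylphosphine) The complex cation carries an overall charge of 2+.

tetraamminediisothiocyanatotungsten(IV) pentanitrato(triphenylphosphine)rhodate(III)

The complex cation is given as 2+; its ligand charges sum to -2, so W = +4.
A 1:1 salt means the anion carries the equal and opposite charge, 2−.
Anion: ligand charges sum to -5; for the ion to be 2−, Rh = +3.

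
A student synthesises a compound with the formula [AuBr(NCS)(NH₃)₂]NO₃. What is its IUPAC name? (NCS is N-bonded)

The 1 nitrate counter-ion carries a total charge of -1, so each complex ion is 1+.
Ligand charges: 1×isothiocyanato (-1 each), 1×bromo (-1 each), 2×ammine (neutral); total -2. So Au + (-2) = 1+, giving Au = +3.
Ligands are named alphabetically: ammine before bromo before isothiocyanato.

diamminebromoisothiocyanatogold(III) nitrate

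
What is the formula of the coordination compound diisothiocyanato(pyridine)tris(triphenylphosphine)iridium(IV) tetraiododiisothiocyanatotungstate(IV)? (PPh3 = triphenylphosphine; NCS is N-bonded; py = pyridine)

[Ir(NCS)2(PPh3)3(py)][WI4(NCS)2]

Cation [Ir…]: ligand charges -2, Ir(IV) ⇒ ion charge 2+.
Anion [W…]: ligand charges -6, W(IV) ⇒ ion charge 2−.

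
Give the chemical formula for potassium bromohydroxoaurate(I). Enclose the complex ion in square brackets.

K[AuBr(OH)]

Ligands: 1 hydroxo (OH, -1), 1 bromo (Br, -1). Ligand charge sum = -2.
With Au in oxidation state +1, the complex ion is [Au...]^1−.
Charge balance with potassium (+1) requires 1 complex ion per 1 potassium.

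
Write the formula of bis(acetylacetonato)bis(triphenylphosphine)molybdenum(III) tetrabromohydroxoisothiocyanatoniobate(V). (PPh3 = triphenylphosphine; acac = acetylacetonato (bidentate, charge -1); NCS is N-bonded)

[Mo(acac)2(PPh3)2][NbBr4(NCS)(OH)]

Cation [Mo…]: ligand charges -2, Mo(III) ⇒ ion charge 1+.
Anion [Nb…]: ligand charges -6, Nb(V) ⇒ ion charge 1−.
One 1+ cation balances one 1− anion.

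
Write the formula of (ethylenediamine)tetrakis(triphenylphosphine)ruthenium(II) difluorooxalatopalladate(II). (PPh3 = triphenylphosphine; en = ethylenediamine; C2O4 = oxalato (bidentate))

[Ru(en)(PPh3)4][Pd(C2O4)F2]

Cation [Ru…]: ligand charges 0, Ru(II) ⇒ ion charge 2+.
Anion [Pd…]: ligand charges -4, Pd(II) ⇒ ion charge 2−.
One 2+ cation balances one 2− anion.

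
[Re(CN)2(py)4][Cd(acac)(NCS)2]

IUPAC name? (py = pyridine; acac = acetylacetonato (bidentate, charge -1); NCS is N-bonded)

Cadmium is always +2 in its complexes; the anion's ligand charges sum to -3, so the complex anion is 1−.
A 1:1 salt means the cation carries the equal and opposite charge, 1+.
Cation: ligand charges sum to -2; for the ion to be 1+, Re = +3.

dicyanotetrakis(pyridine)rhenium(III) (acetylacetonato)diisothiocyanatocadmate(II)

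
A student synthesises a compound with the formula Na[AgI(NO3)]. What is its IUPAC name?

The 1 sodium counter-ion carries a total charge of +1, so each complex ion is 1−.
Ligand charges: 1×iodo (-1 each), 1×nitrato (-1 each); total -2. So Ag + (-2) = 1−, giving Ag = +1.
The complex ion is anionic, so silver takes the -ate form argentate(I).

sodium iodonitratoargentate(I)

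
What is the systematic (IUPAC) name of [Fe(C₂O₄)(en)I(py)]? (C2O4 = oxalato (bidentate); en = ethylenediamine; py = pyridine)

There is no counter-ion, so the complex is neutral overall.
Ligand charges: 1×iodo (-1 each), 1×oxalato (-2 each), 1×ethylenediamine (neutral), 1×pyridine (neutral); total -3. So Fe + (-3) = 0, giving Fe = +3.
Ligands are named alphabetically: ethylenediamine before iodo before oxalato before pyridine.

(ethylenediamine)iodooxalato(pyridine)iron(III)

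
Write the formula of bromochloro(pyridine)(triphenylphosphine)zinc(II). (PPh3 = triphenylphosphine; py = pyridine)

[ZnBrCl(PPh3)(py)]

Ligands: 1 chloro (Cl, -1), 1 triphenylphosphine (PPh3, neutral), 1 pyridine (py, neutral), 1 bromo (Br, -1). Ligand charge sum = -2.
With Zn in oxidation state +2, the complex ion is [Zn...].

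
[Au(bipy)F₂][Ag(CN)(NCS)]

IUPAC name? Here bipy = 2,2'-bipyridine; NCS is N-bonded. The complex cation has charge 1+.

(2,2'-bipyridine)difluorogold(III) cyanoisothiocyanatoargentate(I)

Both ions are complex: the cation is named first with the plain metal name, the anion second with the -ate form; each ion's ligands are alphabetised independently.
The complex cation is given as 1+; its ligand charges sum to -2, so Au = +3.
A 1:1 salt means the anion carries the equal and opposite charge, 1−.
Anion: ligand charges sum to -2; for the ion to be 1−, Ag = +1.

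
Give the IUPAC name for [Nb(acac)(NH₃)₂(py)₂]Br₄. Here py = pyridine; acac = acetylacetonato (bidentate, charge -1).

The 4 bromide counter-ions carry a total charge of -4, so each complex ion is 4+.
Ligand charges: 2×ammine (neutral), 2×pyridine (neutral), 1×acetylacetonato (-1 each); total -1. So Nb + (-1) = 4+, giving Nb = +5.
Ligands are named alphabetically: acetylacetonato before ammine before pyridine.

(acetylacetonato)diamminebis(pyridine)niobium(V) bromide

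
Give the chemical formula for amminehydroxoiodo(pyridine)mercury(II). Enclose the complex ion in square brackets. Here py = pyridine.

[HgI(NH3)(OH)(py)]

Ligands: 1 iodo (I, -1), 1 pyridine (py, neutral), 1 hydroxo (OH, -1), 1 ammine (NH3, neutral). Ligand charge sum = -2.
With Hg in oxidation state +2, the complex ion is [Hg...].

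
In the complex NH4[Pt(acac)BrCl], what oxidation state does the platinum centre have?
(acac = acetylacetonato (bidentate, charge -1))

1 ammonium outside the brackets (+1 each) → the complex ion is 1−.
Ligand charges: 1×acac = -1; 1×Br = -1; 1×Cl = -1; sum -3.
Pt + (-3) = 1− ⇒ Pt is +2.

+2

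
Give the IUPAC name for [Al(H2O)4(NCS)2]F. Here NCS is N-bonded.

tetraaquadiisothiocyanatoaluminium(III) fluoride

The 1 fluoride counter-ion carries a total charge of -1, so each complex ion is 1+.
Ligand charges: 2×isothiocyanato (-1 each), 4×aqua (neutral); total -2. So Al + (-2) = 1+, giving Al = +3.
Ligands are named alphabetically: aqua before isothiocyanato.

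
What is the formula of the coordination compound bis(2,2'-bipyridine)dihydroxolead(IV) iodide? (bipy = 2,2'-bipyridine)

Ligands: 2 hydroxo (OH, -1), 2 2,2'-bipyridine (bipy, neutral). Ligand charge sum = -2.
With Pb in oxidation state +4, the complex ion is [Pb...]^2+.
Charge balance with iodide (-1) requires 1 complex ion per 2 iodide.

[Pb(bipy)2(OH)2]I2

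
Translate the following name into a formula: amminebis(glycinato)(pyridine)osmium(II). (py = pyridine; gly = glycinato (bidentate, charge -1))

Ligands: 1 pyridine (py, neutral), 2 glycinato (gly, -1), 1 ammine (NH3, neutral). Ligand charge sum = -2.
With Os in oxidation state +2, the complex ion is [Os...].

[Os(gly)2(NH3)(py)]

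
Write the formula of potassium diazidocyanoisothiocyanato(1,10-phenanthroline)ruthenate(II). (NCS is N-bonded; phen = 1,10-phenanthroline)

K2[Ru(CN)(N3)2(NCS)(phen)]

Ligands: 1 isothiocyanato (NCS, -1), 2 azido (N3, -1), 1 1,10-phenanthroline (phen, neutral), 1 cyano (CN, -1). Ligand charge sum = -4.
Charge balance with potassium (+1) requires 1 complex ion per 2 potassium.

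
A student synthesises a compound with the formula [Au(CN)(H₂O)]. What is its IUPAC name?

aquacyanogold(I)

There is no counter-ion, so the complex is neutral overall.
Ligand charges: 1×cyano (-1 each), 1×aqua (neutral); total -1. So Au + (-1) = 0, giving Au = +1.
Ligands are named alphabetically: aqua before cyano.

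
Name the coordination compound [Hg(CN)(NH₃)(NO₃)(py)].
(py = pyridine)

There is no counter-ion, so the complex is neutral overall.
Ligand charges: 1×pyridine (neutral), 1×ammine (neutral), 1×cyano (-1 each), 1×nitrato (-1 each); total -2. So Hg + (-2) = 0, giving Hg = +2.
Ligands are named alphabetically: ammine before cyano before nitrato before pyridine.

amminecyanonitrato(pyridine)mercury(II)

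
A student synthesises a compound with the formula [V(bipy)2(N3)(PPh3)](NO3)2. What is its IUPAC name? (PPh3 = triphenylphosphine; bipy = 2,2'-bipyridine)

azidobis(2,2'-bipyridine)(triphenylphosphine)vanadium(III) nitrate

The 2 nitrate counter-ions carry a total charge of -2, so each complex ion is 2+.
Ligand charges: 1×triphenylphosphine (neutral), 1×azido (-1 each), 2×2,2'-bipyridine (neutral); total -1. So V + (-1) = 2+, giving V = +3.
Ligands are named alphabetically: azido before bipyridine before triphenylphosphine.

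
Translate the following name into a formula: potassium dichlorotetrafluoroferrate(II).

Ligands: 2 chloro (Cl, -1), 4 fluoro (F, -1). Ligand charge sum = -6.
With Fe in oxidation state +2, the complex ion is [Fe...]^4−.
Charge balance with potassium (+1) requires 1 complex ion per 4 potassium.

K4[FeCl2F4]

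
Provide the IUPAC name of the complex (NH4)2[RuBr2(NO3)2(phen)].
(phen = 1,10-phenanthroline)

The 2 ammonium counter-ions carry a total charge of +2, so each complex ion is 2−.
Ligand charges: 1×1,10-phenanthroline (neutral), 2×nitrato (-1 each), 2×bromo (-1 each); total -4. So Ru + (-4) = 2−, giving Ru = +2.
The complex ion is anionic, so ruthenium takes the -ate form ruthenate(II).

ammonium dibromodinitrato(1,10-phenanthroline)ruthenate(II)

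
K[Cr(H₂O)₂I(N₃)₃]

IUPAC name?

potassium diaquatriazidoiodochromate(III)

The 1 potassium counter-ion carries a total charge of +1, so each complex ion is 1−.
Ligand charges: 3×azido (-1 each), 2×aqua (neutral), 1×iodo (-1 each); total -4. So Cr + (-4) = 1−, giving Cr = +3.
Ligands are named alphabetically: aqua before azido before iodo.
The complex ion is anionic, so chromium takes the -ate form chromate(III).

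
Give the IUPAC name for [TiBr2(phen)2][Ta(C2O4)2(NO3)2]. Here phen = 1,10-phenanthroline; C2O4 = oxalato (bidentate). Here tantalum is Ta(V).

dibromobis(1,10-phenanthroline)titanium(III) dinitratodioxalatotantalate(V)

Both ions are complex: the cation is named first with the plain metal name, the anion second with the -ate form; each ion's ligands are alphabetised independently.
Ta is given as +5; the anion's ligand charges sum to -6, so the complex anion is 1−.
A 1:1 salt means the cation carries the equal and opposite charge, 1+.
Cation: ligand charges sum to -2; for the ion to be 1+, Ti = +3.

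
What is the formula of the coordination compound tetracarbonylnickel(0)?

[Ni(CO)4]

Ligands: 4 carbonyl (CO, neutral). Ligand charge sum = 0.
With Ni in oxidation state 0, the complex ion is [Ni...].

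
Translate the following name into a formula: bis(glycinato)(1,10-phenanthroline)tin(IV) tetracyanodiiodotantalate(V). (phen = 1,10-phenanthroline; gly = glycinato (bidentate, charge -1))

Cation [Sn…]: ligand charges -2, Sn(IV) ⇒ ion charge 2+.
Anion [Ta…]: ligand charges -6, Ta(V) ⇒ ion charge 1−.
One 2+ cation requires 2 of the 1− anion.

[Sn(gly)2(phen)][Ta(CN)4I2]2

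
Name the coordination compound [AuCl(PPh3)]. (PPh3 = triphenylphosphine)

chloro(triphenylphosphine)gold(I)

There is no counter-ion, so the complex is neutral overall.
Ligand charges: 1×triphenylphosphine (neutral), 1×chloro (-1 each); total -1. So Au + (-1) = 0, giving Au = +1.
Ligands are named alphabetically: chloro before triphenylphosphine.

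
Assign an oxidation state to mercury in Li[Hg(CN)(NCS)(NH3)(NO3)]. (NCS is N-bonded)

+2

1 lithium outside the brackets (+1 each) → the complex ion is 1−.
Ligand charges: 1×NCS = -1; 1×NO3 = -1; 1×CN = -1; 1×NH3 neutral; sum -3.
Hg + (-3) = 1− ⇒ Hg is +2.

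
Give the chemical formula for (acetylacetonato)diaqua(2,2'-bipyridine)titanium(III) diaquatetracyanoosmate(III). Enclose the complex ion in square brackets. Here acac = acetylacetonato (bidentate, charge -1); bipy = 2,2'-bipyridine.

[Ti(acac)(bipy)(H2O)2][Os(CN)4(H2O)2]2

Cation [Ti…]: ligand charges -1, Ti(III) ⇒ ion charge 2+.
Anion [Os…]: ligand charges -4, Os(III) ⇒ ion charge 1−.
One 2+ cation requires 2 of the 1− anion.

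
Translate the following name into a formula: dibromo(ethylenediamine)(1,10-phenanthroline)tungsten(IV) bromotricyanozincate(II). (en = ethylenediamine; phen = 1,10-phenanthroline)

[WBr2(en)(phen)][ZnBr(CN)3]

Cation [W…]: ligand charges -2, W(IV) ⇒ ion charge 2+.
Anion [Zn…]: ligand charges -4, Zn(II) ⇒ ion charge 2−.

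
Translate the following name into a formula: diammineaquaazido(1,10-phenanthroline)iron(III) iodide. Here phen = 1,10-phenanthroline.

Ligands: 1 azido (N3, -1), 1 1,10-phenanthroline (phen, neutral), 2 ammine (NH3, neutral), 1 aqua (H2O, neutral). Ligand charge sum = -1.
With Fe in oxidation state +3, the complex ion is [Fe...]^2+.
Charge balance with iodide (-1) requires 1 complex ion per 2 iodide.

[Fe(H2O)(N3)(NH3)2(phen)]I2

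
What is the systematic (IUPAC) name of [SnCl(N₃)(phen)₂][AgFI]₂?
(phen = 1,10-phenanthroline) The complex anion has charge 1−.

azidochlorobis(1,10-phenanthroline)tin(IV) fluoroiodoargentate(I)

The complex anion is given as 1−; its ligand charges sum to -2, so Ag = +1.
With 2 anions per cation, the cation must be 2×1 = 2+.
Cation: ligand charges sum to -2; for the ion to be 2+, Sn = +4.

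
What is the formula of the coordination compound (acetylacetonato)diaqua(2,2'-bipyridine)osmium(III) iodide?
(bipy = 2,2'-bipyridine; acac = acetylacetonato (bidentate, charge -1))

Ligands: 1 2,2'-bipyridine (bipy, neutral), 2 aqua (H2O, neutral), 1 acetylacetonato (acac, -1). Ligand charge sum = -1.
With Os in oxidation state +3, the complex ion is [Os...]^2+.
Charge balance with iodide (-1) requires 1 complex ion per 2 iodide.

[Os(acac)(bipy)(H2O)2]I2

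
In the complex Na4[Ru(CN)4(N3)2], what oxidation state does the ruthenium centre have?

+2

4 sodium outside the brackets (+1 each) → the complex ion is 4−.
Ligand charges: 4×CN = -4; 2×N3 = -2; sum -6.
Ru + (-6) = 4− ⇒ Ru is +2.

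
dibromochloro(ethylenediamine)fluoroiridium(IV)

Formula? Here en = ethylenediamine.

[IrBr2Cl(en)F]

Ligands: 1 ethylenediamine (en, neutral), 1 chloro (Cl, -1), 2 bromo (Br, -1), 1 fluoro (F, -1). Ligand charge sum = -4.
With Ir in oxidation state +4, the complex ion is [Ir...].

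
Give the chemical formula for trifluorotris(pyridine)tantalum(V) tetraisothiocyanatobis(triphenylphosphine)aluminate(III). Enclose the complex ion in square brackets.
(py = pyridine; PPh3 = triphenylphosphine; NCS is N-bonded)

Cation [Ta…]: ligand charges -3, Ta(V) ⇒ ion charge 2+.
Anion [Al…]: ligand charges -4, Al(III) ⇒ ion charge 1−.

[TaF3(py)3][Al(NCS)4(PPh3)2]2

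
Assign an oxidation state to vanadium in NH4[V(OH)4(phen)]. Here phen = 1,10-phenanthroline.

+3

1 ammonium outside the brackets (+1 each) → the complex ion is 1−.
Ligand charges: 1×phen neutral; 4×OH = -4; sum -4.
V + (-4) = 1− ⇒ V is +3.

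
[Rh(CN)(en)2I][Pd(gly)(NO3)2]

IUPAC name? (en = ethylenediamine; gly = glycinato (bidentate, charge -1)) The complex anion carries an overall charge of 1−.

cyanobis(ethylenediamine)iodorhodium(III) (glycinato)dinitratopalladate(II)

The complex anion is given as 1−; its ligand charges sum to -3, so Pd = +2.
A 1:1 salt means the cation carries the equal and opposite charge, 1+.
Cation: ligand charges sum to -2; for the ion to be 1+, Rh = +3.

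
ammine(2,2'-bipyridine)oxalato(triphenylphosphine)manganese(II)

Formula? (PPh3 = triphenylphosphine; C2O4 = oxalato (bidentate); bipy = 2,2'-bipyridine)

[Mn(bipy)(C2O4)(NH3)(PPh3)]

Ligands: 1 triphenylphosphine (PPh3, neutral), 1 ammine (NH3, neutral), 1 oxalato (C2O4, -2), 1 2,2'-bipyridine (bipy, neutral). Ligand charge sum = -2.
With Mn in oxidation state +2, the complex ion is [Mn...].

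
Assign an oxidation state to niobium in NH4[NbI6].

+5

1 ammonium outside the brackets (+1 each) → the complex ion is 1−.
Ligand charges: 6×I = -6; sum -6.
Nb + (-6) = 1− ⇒ Nb is +5.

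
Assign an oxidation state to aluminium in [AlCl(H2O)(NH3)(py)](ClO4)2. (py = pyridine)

+3

2 perchlorate outside the brackets (-1 each) → the complex ion is 2+.
Ligand charges: 1×Cl = -1; 1×H2O neutral; 1×NH3 neutral; 1×py neutral; sum -1.
Al + (-1) = 2+ ⇒ Al is +3.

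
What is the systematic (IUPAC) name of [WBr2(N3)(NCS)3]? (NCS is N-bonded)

azidodibromotriisothiocyanatotungsten(VI)

There is no counter-ion, so the complex is neutral overall.
Ligand charges: 1×azido (-1 each), 3×isothiocyanato (-1 each), 2×bromo (-1 each); total -6. So W + (-6) = 0, giving W = +6.
Ligands are named alphabetically: azido before bromo before isothiocyanato.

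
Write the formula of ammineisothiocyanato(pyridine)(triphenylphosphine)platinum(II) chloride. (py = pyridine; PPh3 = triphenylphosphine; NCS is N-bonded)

[Pt(NCS)(NH3)(PPh3)(py)]Cl

Ligands: 1 ammine (NH3, neutral), 1 pyridine (py, neutral), 1 triphenylphosphine (PPh3, neutral), 1 isothiocyanato (NCS, -1). Ligand charge sum = -1.
With Pt in oxidation state +2, the complex ion is [Pt...]^1+.
Charge balance with chloride (-1) requires 1 complex ion per 1 chloride.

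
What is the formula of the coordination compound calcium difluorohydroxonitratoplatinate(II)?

Ligands: 2 fluoro (F, -1), 1 nitrato (NO3, -1), 1 hydroxo (OH, -1). Ligand charge sum = -4.
Charge balance with calcium (+2) requires 1 complex ion per 1 calcium.

Ca[PtF2(NO3)(OH)]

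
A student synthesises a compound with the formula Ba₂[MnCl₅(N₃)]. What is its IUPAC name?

barium azidopentachloromanganate(II)

The 2 barium counter-ions carry a total charge of +4, so each complex ion is 4−.
Ligand charges: 5×chloro (-1 each), 1×azido (-1 each); total -6. So Mn + (-6) = 4−, giving Mn = +2.
Ligands are named alphabetically: azido before chloro.
The complex ion is anionic, so manganese takes the -ate form manganate(II).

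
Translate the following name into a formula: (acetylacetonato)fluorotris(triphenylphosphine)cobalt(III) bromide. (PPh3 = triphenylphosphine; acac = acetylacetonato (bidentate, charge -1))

Ligands: 1 fluoro (F, -1), 3 triphenylphosphine (PPh3, neutral), 1 acetylacetonato (acac, -1). Ligand charge sum = -2.
With Co in oxidation state +3, the complex ion is [Co...]^1+.
Charge balance with bromide (-1) requires 1 complex ion per 1 bromide.

[Co(acac)F(PPh3)3]Br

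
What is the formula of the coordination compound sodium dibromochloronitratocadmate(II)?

Na2[CdBr2Cl(NO3)]

Ligands: 2 bromo (Br, -1), 1 nitrato (NO3, -1), 1 chloro (Cl, -1). Ligand charge sum = -4.
With Cd in oxidation state +2, the complex ion is [Cd...]^2−.
Charge balance with sodium (+1) requires 1 complex ion per 2 sodium.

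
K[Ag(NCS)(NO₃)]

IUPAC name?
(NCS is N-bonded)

potassium isothiocyanatonitratoargentate(I)

The 1 potassium counter-ion carries a total charge of +1, so each complex ion is 1−.
Ligand charges: 1×isothiocyanato (-1 each), 1×nitrato (-1 each); total -2. So Ag + (-2) = 1−, giving Ag = +1.
Ligands are named alphabetically: isothiocyanato before nitrato.
The complex ion is anionic, so silver takes the -ate form argentate(I).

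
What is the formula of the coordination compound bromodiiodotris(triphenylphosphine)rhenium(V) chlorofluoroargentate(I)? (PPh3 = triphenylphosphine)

[ReBrI2(PPh3)3][AgClF]2

Cation [Re…]: ligand charges -3, Re(V) ⇒ ion charge 2+.
Anion [Ag…]: ligand charges -2, Ag(I) ⇒ ion charge 1−.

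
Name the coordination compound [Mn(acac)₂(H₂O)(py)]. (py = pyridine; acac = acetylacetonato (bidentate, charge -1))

There is no counter-ion, so the complex is neutral overall.
Ligand charges: 1×pyridine (neutral), 1×aqua (neutral), 2×acetylacetonato (-1 each); total -2. So Mn + (-2) = 0, giving Mn = +2.
Ligands are named alphabetically: acetylacetonato before aqua before pyridine.

bis(acetylacetonato)aqua(pyridine)manganese(II)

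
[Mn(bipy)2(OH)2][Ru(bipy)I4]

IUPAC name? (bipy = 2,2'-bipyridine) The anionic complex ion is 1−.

bis(2,2'-bipyridine)dihydroxomanganese(III) (2,2'-bipyridine)tetraiodoruthenate(III)

Both ions are complex: the cation is named first with the plain metal name, the anion second with the -ate form; each ion's ligands are alphabetised independently.
The complex anion is given as 1−; its ligand charges sum to -4, so Ru = +3.
A 1:1 salt means the cation carries the equal and opposite charge, 1+.
Cation: ligand charges sum to -2; for the ion to be 1+, Mn = +3.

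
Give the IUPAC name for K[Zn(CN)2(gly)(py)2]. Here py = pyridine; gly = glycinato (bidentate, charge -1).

The 1 potassium counter-ion carries a total charge of +1, so each complex ion is 1−.
Ligand charges: 2×pyridine (neutral), 1×glycinato (-1 each), 2×cyano (-1 each); total -3. So Zn + (-3) = 1−, giving Zn = +2.
The complex ion is anionic, so zinc takes the -ate form zincate(II).

potassium dicyano(glycinato)bis(pyridine)zincate(II)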